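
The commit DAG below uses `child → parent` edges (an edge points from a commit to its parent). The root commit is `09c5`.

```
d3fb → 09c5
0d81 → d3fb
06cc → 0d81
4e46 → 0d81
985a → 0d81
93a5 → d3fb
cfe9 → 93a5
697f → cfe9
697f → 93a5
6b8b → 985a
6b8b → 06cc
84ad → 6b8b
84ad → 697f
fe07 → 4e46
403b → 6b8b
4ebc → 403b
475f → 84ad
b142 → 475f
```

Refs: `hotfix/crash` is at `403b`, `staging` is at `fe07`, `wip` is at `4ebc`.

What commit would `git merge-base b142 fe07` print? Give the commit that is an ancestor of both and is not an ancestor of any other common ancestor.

Ancestors of b142: {06cc, 09c5, 0d81, 475f, 697f, 6b8b, 84ad, 93a5, 985a, b142, cfe9, d3fb}.
Ancestors of fe07: {09c5, 0d81, 4e46, d3fb, fe07}.
Common ancestors: {09c5, 0d81, d3fb}.
Among these, 0d81 is not an ancestor of any other common ancestor — it is the merge base.

0d81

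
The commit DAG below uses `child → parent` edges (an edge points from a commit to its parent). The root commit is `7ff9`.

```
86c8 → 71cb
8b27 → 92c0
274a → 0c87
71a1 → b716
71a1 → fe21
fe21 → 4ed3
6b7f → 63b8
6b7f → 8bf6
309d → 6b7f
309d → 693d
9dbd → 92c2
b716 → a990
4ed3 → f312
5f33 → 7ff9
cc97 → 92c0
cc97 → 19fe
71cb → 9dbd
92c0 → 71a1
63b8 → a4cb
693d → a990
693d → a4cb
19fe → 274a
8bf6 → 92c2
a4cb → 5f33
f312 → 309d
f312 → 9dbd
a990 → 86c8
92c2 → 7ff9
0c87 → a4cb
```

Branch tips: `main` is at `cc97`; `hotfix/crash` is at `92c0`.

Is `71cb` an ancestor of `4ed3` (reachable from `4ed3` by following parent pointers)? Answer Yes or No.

Yes

Ancestors of 4ed3 (commits reachable by following parents): {309d, 4ed3, 5f33, 63b8, 693d, 6b7f, 71cb, 7ff9, 86c8, 8bf6, 92c2, 9dbd, a4cb, a990, f312}.
71cb is in that set, so it is an ancestor of 4ed3.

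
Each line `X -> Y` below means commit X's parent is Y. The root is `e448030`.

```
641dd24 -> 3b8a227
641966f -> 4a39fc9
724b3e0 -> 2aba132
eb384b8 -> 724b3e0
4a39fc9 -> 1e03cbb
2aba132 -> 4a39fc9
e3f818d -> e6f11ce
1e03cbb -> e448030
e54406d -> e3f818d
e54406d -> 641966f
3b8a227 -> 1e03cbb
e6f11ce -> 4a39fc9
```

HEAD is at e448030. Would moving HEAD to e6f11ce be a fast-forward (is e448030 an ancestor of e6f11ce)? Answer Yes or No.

Yes

A fast-forward from e448030 to e6f11ce is possible iff e448030 is an ancestor of e6f11ce.
Ancestors of e6f11ce: {1e03cbb, 4a39fc9, e448030, e6f11ce}.
e448030 is among them, so fast-forward is possible.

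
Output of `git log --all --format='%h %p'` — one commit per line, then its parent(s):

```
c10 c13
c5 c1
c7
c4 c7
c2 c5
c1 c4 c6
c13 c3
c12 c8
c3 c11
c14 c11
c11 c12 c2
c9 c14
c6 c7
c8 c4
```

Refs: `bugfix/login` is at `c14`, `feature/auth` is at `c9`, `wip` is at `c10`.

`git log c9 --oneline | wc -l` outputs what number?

Walking parent pointers from c9: reachable set = {c1, c11, c12, c14, c2, c4, c5, c6, c7, c8, c9}.
That is 11 commits.

11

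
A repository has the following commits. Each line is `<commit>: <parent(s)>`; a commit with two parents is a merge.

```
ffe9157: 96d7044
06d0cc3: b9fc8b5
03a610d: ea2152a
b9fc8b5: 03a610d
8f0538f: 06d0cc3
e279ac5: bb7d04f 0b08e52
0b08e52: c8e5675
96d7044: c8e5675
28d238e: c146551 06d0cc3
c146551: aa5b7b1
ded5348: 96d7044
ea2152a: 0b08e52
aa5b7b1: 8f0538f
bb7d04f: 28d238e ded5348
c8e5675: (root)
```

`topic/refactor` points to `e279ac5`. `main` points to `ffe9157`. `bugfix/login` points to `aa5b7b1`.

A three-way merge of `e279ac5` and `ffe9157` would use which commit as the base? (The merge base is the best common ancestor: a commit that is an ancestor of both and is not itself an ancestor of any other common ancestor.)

Ancestors of e279ac5: {03a610d, 06d0cc3, 0b08e52, 28d238e, 8f0538f, 96d7044, aa5b7b1, b9fc8b5, bb7d04f, c146551, c8e5675, ded5348, e279ac5, ea2152a}.
Ancestors of ffe9157: {96d7044, c8e5675, ffe9157}.
Common ancestors: {96d7044, c8e5675}.
Among these, 96d7044 is not an ancestor of any other common ancestor — it is the merge base.

96d7044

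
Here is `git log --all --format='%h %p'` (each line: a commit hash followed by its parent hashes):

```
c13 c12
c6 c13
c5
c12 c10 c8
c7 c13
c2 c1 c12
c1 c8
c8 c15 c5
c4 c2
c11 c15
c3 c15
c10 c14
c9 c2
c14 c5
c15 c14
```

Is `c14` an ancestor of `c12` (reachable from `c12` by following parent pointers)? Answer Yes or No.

Ancestors of c12 (commits reachable by following parents): {c10, c12, c14, c15, c5, c8}.
c14 is in that set, so it is an ancestor of c12.

Yes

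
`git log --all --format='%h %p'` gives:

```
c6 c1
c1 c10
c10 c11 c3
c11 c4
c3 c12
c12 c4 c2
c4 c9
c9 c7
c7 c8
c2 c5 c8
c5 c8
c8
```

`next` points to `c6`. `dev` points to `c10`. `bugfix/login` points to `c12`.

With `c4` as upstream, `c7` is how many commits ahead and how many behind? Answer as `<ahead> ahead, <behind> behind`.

0 ahead, 2 behind

Reachable from c7: {c7, c8}.
Reachable from c4: {c4, c7, c8, c9}.
Only in c7's history (ahead): {} — 0.
Only in c4's history (behind): {c4, c9} — 2.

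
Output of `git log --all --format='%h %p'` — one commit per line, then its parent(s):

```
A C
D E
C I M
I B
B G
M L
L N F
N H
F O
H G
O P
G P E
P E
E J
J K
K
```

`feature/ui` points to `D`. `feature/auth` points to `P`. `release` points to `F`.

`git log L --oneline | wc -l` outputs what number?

Walking parent pointers from L: reachable set = {E, F, G, H, J, K, L, N, O, P}.
That is 10 commits.

10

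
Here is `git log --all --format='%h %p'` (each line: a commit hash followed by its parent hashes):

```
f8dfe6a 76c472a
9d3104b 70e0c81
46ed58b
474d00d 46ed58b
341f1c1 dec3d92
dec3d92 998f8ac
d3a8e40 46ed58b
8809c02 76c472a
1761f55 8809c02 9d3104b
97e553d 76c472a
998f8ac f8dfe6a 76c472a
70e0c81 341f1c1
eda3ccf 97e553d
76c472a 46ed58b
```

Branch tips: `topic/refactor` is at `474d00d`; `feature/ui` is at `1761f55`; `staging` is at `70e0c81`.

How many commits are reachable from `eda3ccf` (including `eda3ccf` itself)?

Walking parent pointers from eda3ccf: reachable set = {46ed58b, 76c472a, 97e553d, eda3ccf}.
That is 4 commits.

4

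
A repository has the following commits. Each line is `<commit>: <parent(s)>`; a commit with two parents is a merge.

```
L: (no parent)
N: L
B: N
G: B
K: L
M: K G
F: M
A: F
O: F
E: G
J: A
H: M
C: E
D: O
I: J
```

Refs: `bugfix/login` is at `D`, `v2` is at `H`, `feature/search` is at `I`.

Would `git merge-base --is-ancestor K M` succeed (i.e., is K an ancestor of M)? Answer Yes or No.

Yes

Ancestors of M (commits reachable by following parents): {B, G, K, L, M, N}.
K is in that set, so it is an ancestor of M.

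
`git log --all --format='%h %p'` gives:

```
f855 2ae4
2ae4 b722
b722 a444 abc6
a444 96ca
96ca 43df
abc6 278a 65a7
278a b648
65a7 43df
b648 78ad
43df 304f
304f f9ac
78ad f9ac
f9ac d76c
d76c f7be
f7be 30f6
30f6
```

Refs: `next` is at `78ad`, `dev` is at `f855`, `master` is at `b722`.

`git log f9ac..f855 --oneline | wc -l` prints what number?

12

Reachable from f855: {278a, 2ae4, 304f, 30f6, 43df, 65a7, 78ad, 96ca, a444, abc6, b648, b722, d76c, f7be, f855, f9ac}.
Reachable from f9ac: {30f6, d76c, f7be, f9ac}.
In f855's history but not f9ac's: {278a, 2ae4, 304f, 43df, 65a7, 78ad, 96ca, a444, abc6, b648, b722, f855} — 12 commits.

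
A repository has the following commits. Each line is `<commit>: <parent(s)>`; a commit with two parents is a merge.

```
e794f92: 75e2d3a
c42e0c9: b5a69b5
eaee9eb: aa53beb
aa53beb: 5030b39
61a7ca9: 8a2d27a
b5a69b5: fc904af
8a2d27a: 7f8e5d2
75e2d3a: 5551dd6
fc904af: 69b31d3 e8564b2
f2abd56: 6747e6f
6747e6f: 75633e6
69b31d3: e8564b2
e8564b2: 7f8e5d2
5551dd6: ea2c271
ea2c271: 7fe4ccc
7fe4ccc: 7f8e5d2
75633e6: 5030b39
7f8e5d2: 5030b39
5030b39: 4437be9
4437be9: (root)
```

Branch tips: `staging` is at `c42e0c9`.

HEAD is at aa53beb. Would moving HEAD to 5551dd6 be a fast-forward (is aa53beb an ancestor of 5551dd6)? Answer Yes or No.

A fast-forward from aa53beb to 5551dd6 is possible iff aa53beb is an ancestor of 5551dd6.
Ancestors of 5551dd6: {4437be9, 5030b39, 5551dd6, 7f8e5d2, 7fe4ccc, ea2c271}.
aa53beb is not among them, so fast-forward is not possible.

No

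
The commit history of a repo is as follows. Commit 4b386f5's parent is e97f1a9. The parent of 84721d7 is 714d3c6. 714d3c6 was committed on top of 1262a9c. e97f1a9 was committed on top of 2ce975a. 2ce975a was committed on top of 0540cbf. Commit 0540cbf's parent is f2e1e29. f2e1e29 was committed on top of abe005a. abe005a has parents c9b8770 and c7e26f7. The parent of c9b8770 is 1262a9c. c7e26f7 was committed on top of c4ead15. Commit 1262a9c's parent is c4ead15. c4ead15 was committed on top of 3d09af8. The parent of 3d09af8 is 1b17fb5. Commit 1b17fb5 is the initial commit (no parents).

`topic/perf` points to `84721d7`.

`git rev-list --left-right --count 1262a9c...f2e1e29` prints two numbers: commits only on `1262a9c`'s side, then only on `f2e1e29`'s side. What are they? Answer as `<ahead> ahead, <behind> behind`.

0 ahead, 4 behind

Reachable from 1262a9c: {1262a9c, 1b17fb5, 3d09af8, c4ead15}.
Reachable from f2e1e29: {1262a9c, 1b17fb5, 3d09af8, abe005a, c4ead15, c7e26f7, c9b8770, f2e1e29}.
Only in 1262a9c's history (ahead): {} — 0.
Only in f2e1e29's history (behind): {abe005a, c7e26f7, c9b8770, f2e1e29} — 4.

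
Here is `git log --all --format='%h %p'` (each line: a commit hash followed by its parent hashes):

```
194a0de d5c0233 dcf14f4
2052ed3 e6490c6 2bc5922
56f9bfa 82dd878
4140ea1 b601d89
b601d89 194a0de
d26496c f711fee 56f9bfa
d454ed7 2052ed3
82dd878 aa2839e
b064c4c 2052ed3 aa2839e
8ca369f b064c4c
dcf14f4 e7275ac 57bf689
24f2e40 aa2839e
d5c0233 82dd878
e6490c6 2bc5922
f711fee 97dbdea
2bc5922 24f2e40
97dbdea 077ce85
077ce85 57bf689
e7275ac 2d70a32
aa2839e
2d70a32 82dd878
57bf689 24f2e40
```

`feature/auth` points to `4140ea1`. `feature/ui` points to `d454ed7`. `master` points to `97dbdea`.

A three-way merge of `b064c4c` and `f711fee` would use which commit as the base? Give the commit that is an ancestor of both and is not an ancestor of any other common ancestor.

24f2e40

Ancestors of b064c4c: {2052ed3, 24f2e40, 2bc5922, aa2839e, b064c4c, e6490c6}.
Ancestors of f711fee: {077ce85, 24f2e40, 57bf689, 97dbdea, aa2839e, f711fee}.
Common ancestors: {24f2e40, aa2839e}.
Among these, 24f2e40 is not an ancestor of any other common ancestor — it is the merge base.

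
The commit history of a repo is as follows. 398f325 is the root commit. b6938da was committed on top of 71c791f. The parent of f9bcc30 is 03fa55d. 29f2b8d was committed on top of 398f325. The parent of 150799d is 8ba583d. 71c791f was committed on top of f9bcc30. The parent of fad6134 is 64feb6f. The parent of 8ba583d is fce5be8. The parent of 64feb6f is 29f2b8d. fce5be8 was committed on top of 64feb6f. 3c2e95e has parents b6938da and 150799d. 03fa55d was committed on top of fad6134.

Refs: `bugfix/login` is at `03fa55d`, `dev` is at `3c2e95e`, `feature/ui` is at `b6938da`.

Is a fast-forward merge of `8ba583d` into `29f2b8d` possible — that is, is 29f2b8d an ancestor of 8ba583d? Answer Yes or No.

Yes

A fast-forward from 29f2b8d to 8ba583d is possible iff 29f2b8d is an ancestor of 8ba583d.
Ancestors of 8ba583d: {29f2b8d, 398f325, 64feb6f, 8ba583d, fce5be8}.
29f2b8d is among them, so fast-forward is possible.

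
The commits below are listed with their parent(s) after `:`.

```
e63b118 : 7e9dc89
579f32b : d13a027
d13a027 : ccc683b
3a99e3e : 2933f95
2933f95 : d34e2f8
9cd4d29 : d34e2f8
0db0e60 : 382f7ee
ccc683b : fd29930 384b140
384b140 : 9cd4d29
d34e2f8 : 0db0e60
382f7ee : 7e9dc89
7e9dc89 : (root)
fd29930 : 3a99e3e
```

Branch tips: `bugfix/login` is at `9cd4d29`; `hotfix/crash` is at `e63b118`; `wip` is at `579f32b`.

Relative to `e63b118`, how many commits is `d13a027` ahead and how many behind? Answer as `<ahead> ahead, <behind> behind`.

10 ahead, 1 behind

Reachable from d13a027: {0db0e60, 2933f95, 382f7ee, 384b140, 3a99e3e, 7e9dc89, 9cd4d29, ccc683b, d13a027, d34e2f8, fd29930}.
Reachable from e63b118: {7e9dc89, e63b118}.
Only in d13a027's history (ahead): {0db0e60, 2933f95, 382f7ee, 384b140, 3a99e3e, 9cd4d29, ccc683b, d13a027, d34e2f8, fd29930} — 10.
Only in e63b118's history (behind): {e63b118} — 1.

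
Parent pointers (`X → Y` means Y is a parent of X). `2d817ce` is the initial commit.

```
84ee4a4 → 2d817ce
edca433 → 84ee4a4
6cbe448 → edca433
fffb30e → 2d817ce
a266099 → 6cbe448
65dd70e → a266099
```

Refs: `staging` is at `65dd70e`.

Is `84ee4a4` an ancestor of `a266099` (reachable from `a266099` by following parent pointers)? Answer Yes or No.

Yes

Ancestors of a266099 (commits reachable by following parents): {2d817ce, 6cbe448, 84ee4a4, a266099, edca433}.
84ee4a4 is in that set, so it is an ancestor of a266099.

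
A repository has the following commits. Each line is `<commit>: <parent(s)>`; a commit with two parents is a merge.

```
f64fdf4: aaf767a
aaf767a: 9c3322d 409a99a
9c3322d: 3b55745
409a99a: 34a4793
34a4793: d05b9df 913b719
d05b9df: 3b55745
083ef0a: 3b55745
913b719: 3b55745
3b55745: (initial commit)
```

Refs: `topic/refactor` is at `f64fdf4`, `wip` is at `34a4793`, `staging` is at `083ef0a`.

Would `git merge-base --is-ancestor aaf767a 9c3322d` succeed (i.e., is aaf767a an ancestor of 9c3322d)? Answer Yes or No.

No

Ancestors of 9c3322d: {3b55745, 9c3322d}.
aaf767a is not in that set, so it is not an ancestor of 9c3322d.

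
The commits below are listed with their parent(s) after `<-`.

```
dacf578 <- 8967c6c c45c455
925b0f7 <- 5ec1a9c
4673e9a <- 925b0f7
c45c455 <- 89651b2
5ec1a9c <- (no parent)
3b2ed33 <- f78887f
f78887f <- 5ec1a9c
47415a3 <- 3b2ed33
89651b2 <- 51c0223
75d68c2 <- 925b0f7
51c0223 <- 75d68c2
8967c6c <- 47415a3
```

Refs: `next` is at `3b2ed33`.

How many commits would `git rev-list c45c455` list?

Walking parent pointers from c45c455: reachable set = {51c0223, 5ec1a9c, 75d68c2, 89651b2, 925b0f7, c45c455}.
That is 6 commits.

6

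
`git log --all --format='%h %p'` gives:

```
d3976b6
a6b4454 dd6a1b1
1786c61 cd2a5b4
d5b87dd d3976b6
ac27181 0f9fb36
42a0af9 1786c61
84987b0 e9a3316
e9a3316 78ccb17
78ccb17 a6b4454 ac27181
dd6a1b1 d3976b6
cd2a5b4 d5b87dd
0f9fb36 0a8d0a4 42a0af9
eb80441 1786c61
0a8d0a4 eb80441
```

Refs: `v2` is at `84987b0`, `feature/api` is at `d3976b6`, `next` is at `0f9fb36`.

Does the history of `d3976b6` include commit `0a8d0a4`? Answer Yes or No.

Ancestors of d3976b6: {d3976b6}.
0a8d0a4 is not in that set, so it is not an ancestor of d3976b6.

No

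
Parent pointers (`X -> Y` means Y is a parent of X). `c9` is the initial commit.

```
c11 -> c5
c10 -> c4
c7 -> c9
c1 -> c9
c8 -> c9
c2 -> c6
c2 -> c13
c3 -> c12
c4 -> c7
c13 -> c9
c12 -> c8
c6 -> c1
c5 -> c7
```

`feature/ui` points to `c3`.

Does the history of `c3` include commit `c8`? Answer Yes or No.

Yes

Ancestors of c3 (commits reachable by following parents): {c12, c3, c8, c9}.
c8 is in that set, so it is an ancestor of c3.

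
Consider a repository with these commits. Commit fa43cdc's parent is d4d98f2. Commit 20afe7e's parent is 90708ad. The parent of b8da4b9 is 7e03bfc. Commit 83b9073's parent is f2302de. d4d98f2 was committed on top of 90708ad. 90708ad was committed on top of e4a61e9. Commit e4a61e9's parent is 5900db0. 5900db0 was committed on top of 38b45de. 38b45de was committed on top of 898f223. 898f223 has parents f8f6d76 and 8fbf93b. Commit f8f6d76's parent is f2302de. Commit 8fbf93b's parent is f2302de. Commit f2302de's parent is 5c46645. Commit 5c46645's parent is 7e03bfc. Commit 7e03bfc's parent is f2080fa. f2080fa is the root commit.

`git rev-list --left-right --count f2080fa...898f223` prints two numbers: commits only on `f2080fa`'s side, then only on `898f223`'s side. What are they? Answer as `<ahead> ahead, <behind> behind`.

0 ahead, 6 behind

Reachable from f2080fa: {f2080fa}.
Reachable from 898f223: {5c46645, 7e03bfc, 898f223, 8fbf93b, f2080fa, f2302de, f8f6d76}.
Only in f2080fa's history (ahead): {} — 0.
Only in 898f223's history (behind): {5c46645, 7e03bfc, 898f223, 8fbf93b, f2302de, f8f6d76} — 6.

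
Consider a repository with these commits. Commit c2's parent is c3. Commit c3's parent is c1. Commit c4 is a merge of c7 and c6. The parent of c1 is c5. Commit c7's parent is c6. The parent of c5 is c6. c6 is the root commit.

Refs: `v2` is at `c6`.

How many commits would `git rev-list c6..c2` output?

Reachable from c2: {c1, c2, c3, c5, c6}.
Reachable from c6: {c6}.
In c2's history but not c6's: {c1, c2, c3, c5} — 4 commits.

4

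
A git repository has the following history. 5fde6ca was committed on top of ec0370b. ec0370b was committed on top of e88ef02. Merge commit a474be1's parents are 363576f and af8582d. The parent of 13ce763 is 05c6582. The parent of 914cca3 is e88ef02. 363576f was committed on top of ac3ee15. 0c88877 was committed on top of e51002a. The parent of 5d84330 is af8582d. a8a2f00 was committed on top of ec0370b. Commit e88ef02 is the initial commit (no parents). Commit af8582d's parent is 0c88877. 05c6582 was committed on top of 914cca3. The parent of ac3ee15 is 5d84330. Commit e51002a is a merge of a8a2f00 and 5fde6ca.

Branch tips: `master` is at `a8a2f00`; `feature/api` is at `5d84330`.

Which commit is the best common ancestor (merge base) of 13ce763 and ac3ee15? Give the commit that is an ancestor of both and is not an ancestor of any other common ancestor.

Ancestors of 13ce763: {05c6582, 13ce763, 914cca3, e88ef02}.
Ancestors of ac3ee15: {0c88877, 5d84330, 5fde6ca, a8a2f00, ac3ee15, af8582d, e51002a, e88ef02, ec0370b}.
Common ancestors: {e88ef02}.
The only common ancestor is e88ef02, so it is the merge base.

e88ef02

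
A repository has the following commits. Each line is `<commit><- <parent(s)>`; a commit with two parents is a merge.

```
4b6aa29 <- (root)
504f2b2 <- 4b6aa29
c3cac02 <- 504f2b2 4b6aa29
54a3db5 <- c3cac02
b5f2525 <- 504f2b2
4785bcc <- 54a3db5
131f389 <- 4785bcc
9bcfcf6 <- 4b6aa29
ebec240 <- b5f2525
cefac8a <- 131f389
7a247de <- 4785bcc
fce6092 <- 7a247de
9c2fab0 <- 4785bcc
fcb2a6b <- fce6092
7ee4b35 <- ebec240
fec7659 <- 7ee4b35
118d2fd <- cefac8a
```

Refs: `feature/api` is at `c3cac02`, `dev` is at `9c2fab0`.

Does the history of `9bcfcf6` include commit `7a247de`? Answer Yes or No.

Ancestors of 9bcfcf6: {4b6aa29, 9bcfcf6}.
7a247de is not in that set, so it is not an ancestor of 9bcfcf6.

No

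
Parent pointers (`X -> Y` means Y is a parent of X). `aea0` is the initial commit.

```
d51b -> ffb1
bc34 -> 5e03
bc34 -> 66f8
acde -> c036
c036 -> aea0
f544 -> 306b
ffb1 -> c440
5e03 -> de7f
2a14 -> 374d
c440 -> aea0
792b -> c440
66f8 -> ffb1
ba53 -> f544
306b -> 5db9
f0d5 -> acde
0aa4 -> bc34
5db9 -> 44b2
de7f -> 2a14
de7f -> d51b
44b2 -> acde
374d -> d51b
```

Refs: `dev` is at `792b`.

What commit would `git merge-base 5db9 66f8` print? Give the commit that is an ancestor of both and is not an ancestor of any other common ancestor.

Ancestors of 5db9: {44b2, 5db9, acde, aea0, c036}.
Ancestors of 66f8: {66f8, aea0, c440, ffb1}.
Common ancestors: {aea0}.
The only common ancestor is aea0, so it is the merge base.

aea0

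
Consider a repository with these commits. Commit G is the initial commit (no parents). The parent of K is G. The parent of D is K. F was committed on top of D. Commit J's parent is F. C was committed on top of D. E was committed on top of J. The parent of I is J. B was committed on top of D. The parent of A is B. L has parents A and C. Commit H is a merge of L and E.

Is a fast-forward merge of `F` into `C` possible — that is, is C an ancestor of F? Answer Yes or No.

No

A fast-forward from C to F is possible iff C is an ancestor of F.
Ancestors of F: {D, F, G, K}.
C is not among them, so fast-forward is not possible.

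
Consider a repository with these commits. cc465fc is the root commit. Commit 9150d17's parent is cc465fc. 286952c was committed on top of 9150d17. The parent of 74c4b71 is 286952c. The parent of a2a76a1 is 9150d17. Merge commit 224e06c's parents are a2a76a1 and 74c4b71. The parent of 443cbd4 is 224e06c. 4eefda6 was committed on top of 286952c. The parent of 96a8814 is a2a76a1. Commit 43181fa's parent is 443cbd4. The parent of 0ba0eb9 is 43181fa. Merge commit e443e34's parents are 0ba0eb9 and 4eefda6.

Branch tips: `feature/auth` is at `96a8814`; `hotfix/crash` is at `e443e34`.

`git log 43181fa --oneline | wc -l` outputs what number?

Walking parent pointers from 43181fa: reachable set = {224e06c, 286952c, 43181fa, 443cbd4, 74c4b71, 9150d17, a2a76a1, cc465fc}.
That is 8 commits.

8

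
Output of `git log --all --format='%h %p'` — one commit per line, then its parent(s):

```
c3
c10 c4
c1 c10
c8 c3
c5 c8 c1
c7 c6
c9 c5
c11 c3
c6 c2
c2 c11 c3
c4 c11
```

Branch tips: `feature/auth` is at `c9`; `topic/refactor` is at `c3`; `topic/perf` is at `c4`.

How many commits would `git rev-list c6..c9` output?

6

Reachable from c9: {c1, c10, c11, c3, c4, c5, c8, c9}.
Reachable from c6: {c11, c2, c3, c6}.
In c9's history but not c6's: {c1, c10, c4, c5, c8, c9} — 6 commits.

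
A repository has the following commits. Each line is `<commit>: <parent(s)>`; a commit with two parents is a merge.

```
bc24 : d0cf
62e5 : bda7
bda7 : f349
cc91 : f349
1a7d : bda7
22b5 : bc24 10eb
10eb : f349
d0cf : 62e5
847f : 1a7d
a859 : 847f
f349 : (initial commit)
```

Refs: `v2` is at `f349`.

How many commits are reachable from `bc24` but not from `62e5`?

Reachable from bc24: {62e5, bc24, bda7, d0cf, f349}.
Reachable from 62e5: {62e5, bda7, f349}.
In bc24's history but not 62e5's: {bc24, d0cf} — 2 commits.

2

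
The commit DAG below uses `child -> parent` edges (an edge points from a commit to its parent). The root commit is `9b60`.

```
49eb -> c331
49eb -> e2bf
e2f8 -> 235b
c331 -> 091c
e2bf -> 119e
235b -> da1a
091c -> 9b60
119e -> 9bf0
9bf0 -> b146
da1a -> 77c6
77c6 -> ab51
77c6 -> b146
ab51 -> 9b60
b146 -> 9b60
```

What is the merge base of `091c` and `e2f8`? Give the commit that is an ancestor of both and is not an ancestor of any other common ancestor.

9b60

Ancestors of 091c: {091c, 9b60}.
Ancestors of e2f8: {235b, 77c6, 9b60, ab51, b146, da1a, e2f8}.
Common ancestors: {9b60}.
The only common ancestor is 9b60, so it is the merge base.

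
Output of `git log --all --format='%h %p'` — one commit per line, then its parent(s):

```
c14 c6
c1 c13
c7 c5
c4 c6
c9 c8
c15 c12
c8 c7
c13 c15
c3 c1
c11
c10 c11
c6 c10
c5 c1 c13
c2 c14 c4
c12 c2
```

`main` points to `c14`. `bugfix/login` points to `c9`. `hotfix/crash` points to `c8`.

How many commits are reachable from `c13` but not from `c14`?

Reachable from c13: {c10, c11, c12, c13, c14, c15, c2, c4, c6}.
Reachable from c14: {c10, c11, c14, c6}.
In c13's history but not c14's: {c12, c13, c15, c2, c4} — 5 commits.

5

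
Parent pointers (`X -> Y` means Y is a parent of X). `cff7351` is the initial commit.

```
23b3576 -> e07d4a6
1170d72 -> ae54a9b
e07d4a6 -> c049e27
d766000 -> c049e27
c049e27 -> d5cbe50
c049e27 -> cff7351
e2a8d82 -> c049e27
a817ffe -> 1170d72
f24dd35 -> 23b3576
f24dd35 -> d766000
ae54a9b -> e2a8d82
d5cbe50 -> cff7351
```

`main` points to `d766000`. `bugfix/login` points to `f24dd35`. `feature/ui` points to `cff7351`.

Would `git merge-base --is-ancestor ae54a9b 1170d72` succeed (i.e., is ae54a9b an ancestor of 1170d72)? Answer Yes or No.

Ancestors of 1170d72 (commits reachable by following parents): {1170d72, ae54a9b, c049e27, cff7351, d5cbe50, e2a8d82}.
ae54a9b is in that set, so it is an ancestor of 1170d72.

Yes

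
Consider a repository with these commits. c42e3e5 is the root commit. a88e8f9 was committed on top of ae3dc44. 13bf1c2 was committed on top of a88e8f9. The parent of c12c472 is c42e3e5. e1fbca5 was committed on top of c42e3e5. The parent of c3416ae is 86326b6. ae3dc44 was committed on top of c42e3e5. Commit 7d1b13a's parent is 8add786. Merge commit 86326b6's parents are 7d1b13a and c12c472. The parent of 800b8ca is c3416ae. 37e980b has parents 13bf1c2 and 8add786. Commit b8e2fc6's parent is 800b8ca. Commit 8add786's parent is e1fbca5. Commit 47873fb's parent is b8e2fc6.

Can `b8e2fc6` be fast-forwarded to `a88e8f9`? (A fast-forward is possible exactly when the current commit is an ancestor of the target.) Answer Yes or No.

No

A fast-forward from b8e2fc6 to a88e8f9 is possible iff b8e2fc6 is an ancestor of a88e8f9.
Ancestors of a88e8f9: {a88e8f9, ae3dc44, c42e3e5}.
b8e2fc6 is not among them, so fast-forward is not possible.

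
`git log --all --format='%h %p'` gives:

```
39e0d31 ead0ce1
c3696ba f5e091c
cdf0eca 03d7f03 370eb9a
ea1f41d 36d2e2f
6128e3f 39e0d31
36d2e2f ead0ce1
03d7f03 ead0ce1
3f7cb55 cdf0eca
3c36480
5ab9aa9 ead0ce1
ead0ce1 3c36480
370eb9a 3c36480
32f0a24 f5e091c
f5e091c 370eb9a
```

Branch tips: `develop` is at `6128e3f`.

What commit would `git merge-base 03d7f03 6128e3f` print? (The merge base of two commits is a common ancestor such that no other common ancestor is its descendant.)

Ancestors of 03d7f03: {03d7f03, 3c36480, ead0ce1}.
Ancestors of 6128e3f: {39e0d31, 3c36480, 6128e3f, ead0ce1}.
Common ancestors: {3c36480, ead0ce1}.
Among these, ead0ce1 is not an ancestor of any other common ancestor — it is the merge base.

ead0ce1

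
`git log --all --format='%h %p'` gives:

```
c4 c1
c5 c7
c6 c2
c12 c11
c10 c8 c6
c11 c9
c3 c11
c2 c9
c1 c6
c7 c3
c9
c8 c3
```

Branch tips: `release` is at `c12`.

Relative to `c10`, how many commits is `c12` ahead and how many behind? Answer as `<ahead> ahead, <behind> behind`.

1 ahead, 5 behind

Reachable from c12: {c11, c12, c9}.
Reachable from c10: {c10, c11, c2, c3, c6, c8, c9}.
Only in c12's history (ahead): {c12} — 1.
Only in c10's history (behind): {c10, c2, c3, c6, c8} — 5.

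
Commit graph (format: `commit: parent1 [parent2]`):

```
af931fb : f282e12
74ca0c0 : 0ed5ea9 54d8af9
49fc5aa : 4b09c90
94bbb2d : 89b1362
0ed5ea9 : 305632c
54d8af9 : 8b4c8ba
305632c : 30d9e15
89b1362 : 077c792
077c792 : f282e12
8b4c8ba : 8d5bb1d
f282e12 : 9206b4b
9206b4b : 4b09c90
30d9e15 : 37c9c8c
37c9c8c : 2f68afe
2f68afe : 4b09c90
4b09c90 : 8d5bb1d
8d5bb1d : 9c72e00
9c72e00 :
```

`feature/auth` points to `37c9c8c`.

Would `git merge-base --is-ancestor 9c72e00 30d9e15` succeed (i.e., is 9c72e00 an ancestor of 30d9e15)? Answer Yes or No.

Ancestors of 30d9e15 (commits reachable by following parents): {2f68afe, 30d9e15, 37c9c8c, 4b09c90, 8d5bb1d, 9c72e00}.
9c72e00 is in that set, so it is an ancestor of 30d9e15.

Yes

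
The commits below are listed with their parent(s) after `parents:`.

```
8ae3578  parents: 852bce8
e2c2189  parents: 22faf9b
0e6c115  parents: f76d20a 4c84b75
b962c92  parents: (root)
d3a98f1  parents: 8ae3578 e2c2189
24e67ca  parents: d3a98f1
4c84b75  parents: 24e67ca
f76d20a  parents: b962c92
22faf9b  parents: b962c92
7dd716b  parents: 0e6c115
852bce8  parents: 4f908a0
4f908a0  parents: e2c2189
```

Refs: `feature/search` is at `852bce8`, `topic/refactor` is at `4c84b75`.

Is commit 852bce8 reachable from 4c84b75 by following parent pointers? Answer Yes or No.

Ancestors of 4c84b75 (commits reachable by following parents): {22faf9b, 24e67ca, 4c84b75, 4f908a0, 852bce8, 8ae3578, b962c92, d3a98f1, e2c2189}.
852bce8 is in that set, so it is an ancestor of 4c84b75.

Yes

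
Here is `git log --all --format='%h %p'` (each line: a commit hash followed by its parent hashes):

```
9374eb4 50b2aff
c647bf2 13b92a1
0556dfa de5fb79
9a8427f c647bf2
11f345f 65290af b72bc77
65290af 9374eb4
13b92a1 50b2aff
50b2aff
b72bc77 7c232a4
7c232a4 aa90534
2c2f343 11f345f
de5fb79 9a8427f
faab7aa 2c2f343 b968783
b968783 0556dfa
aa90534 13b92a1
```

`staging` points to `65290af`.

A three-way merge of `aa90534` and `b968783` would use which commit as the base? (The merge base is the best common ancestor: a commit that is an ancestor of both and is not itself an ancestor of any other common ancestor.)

Ancestors of aa90534: {13b92a1, 50b2aff, aa90534}.
Ancestors of b968783: {0556dfa, 13b92a1, 50b2aff, 9a8427f, b968783, c647bf2, de5fb79}.
Common ancestors: {13b92a1, 50b2aff}.
Among these, 13b92a1 is not an ancestor of any other common ancestor — it is the merge base.

13b92a1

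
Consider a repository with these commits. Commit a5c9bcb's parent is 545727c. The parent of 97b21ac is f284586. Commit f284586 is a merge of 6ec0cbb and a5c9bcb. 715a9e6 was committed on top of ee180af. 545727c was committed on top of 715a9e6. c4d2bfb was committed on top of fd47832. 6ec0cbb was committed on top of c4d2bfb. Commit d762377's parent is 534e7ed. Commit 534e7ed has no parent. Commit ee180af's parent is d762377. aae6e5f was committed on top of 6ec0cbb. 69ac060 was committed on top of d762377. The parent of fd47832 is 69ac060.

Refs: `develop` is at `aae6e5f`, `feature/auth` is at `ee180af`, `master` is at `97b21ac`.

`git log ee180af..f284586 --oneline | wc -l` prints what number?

Reachable from f284586: {534e7ed, 545727c, 69ac060, 6ec0cbb, 715a9e6, a5c9bcb, c4d2bfb, d762377, ee180af, f284586, fd47832}.
Reachable from ee180af: {534e7ed, d762377, ee180af}.
In f284586's history but not ee180af's: {545727c, 69ac060, 6ec0cbb, 715a9e6, a5c9bcb, c4d2bfb, f284586, fd47832} — 8 commits.

8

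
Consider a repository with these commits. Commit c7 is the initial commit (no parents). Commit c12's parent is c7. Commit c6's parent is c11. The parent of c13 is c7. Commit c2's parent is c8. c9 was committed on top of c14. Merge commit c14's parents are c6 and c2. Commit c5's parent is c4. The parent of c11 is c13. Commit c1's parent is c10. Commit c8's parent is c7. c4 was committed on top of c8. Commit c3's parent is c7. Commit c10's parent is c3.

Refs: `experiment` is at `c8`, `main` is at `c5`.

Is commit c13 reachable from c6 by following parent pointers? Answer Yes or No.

Yes

Ancestors of c6 (commits reachable by following parents): {c11, c13, c6, c7}.
c13 is in that set, so it is an ancestor of c6.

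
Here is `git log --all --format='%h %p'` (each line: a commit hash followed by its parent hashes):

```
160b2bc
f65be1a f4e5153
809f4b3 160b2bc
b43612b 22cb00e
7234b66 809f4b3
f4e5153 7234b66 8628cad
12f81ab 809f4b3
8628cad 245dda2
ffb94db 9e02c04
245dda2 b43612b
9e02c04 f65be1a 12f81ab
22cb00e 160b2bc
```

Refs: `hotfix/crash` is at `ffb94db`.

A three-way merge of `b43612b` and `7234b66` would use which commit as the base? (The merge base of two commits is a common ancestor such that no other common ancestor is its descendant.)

160b2bc

Ancestors of b43612b: {160b2bc, 22cb00e, b43612b}.
Ancestors of 7234b66: {160b2bc, 7234b66, 809f4b3}.
Common ancestors: {160b2bc}.
The only common ancestor is 160b2bc, so it is the merge base.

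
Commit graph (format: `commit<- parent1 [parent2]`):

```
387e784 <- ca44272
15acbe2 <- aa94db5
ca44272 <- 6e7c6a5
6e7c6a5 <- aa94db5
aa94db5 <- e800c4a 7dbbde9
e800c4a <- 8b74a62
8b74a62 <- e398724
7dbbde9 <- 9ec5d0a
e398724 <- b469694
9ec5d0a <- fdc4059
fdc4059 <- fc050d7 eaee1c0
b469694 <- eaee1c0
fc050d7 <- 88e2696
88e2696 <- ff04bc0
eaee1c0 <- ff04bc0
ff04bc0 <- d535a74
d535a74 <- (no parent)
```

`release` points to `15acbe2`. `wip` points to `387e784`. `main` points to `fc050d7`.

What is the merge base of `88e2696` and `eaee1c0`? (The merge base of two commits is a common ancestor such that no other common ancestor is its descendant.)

ff04bc0

Ancestors of 88e2696: {88e2696, d535a74, ff04bc0}.
Ancestors of eaee1c0: {d535a74, eaee1c0, ff04bc0}.
Common ancestors: {d535a74, ff04bc0}.
Among these, ff04bc0 is not an ancestor of any other common ancestor — it is the merge base.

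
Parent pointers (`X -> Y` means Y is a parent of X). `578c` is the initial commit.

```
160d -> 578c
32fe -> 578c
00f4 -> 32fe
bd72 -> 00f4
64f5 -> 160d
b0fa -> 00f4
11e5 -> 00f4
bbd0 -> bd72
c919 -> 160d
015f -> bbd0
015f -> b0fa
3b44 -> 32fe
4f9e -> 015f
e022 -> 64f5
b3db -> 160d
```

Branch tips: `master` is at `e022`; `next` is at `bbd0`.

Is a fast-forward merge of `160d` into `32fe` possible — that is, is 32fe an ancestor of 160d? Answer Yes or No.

A fast-forward from 32fe to 160d is possible iff 32fe is an ancestor of 160d.
Ancestors of 160d: {160d, 578c}.
32fe is not among them, so fast-forward is not possible.

No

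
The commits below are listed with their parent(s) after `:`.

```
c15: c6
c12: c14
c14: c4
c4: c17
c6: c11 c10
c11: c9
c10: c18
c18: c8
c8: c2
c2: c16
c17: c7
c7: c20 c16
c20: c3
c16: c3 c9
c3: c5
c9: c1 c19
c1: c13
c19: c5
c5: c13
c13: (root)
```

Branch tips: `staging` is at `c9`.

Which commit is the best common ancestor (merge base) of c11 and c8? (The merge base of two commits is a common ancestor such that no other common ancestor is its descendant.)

Ancestors of c11: {c1, c11, c13, c19, c5, c9}.
Ancestors of c8: {c1, c13, c16, c19, c2, c3, c5, c8, c9}.
Common ancestors: {c1, c13, c19, c5, c9}.
Among these, c9 is not an ancestor of any other common ancestor — it is the merge base.

c9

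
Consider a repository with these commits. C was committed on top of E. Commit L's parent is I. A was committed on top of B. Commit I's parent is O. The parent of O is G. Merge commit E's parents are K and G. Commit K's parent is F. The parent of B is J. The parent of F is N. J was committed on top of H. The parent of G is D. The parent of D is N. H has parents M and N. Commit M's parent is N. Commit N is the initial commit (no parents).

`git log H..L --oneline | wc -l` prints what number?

5

Reachable from L: {D, G, I, L, N, O}.
Reachable from H: {H, M, N}.
In L's history but not H's: {D, G, I, L, O} — 5 commits.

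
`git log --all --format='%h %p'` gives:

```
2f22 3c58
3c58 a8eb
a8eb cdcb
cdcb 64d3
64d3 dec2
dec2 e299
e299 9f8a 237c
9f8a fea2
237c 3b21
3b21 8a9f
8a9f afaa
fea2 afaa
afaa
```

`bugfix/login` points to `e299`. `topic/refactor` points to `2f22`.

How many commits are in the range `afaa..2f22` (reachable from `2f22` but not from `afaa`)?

Reachable from 2f22: {237c, 2f22, 3b21, 3c58, 64d3, 8a9f, 9f8a, a8eb, afaa, cdcb, dec2, e299, fea2}.
Reachable from afaa: {afaa}.
In 2f22's history but not afaa's: {237c, 2f22, 3b21, 3c58, 64d3, 8a9f, 9f8a, a8eb, cdcb, dec2, e299, fea2} — 12 commits.

12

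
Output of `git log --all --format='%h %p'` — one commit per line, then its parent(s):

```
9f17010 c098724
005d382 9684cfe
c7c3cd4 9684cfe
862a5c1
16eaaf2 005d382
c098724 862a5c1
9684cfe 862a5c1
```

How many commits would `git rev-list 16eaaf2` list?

Walking parent pointers from 16eaaf2: reachable set = {005d382, 16eaaf2, 862a5c1, 9684cfe}.
That is 4 commits.

4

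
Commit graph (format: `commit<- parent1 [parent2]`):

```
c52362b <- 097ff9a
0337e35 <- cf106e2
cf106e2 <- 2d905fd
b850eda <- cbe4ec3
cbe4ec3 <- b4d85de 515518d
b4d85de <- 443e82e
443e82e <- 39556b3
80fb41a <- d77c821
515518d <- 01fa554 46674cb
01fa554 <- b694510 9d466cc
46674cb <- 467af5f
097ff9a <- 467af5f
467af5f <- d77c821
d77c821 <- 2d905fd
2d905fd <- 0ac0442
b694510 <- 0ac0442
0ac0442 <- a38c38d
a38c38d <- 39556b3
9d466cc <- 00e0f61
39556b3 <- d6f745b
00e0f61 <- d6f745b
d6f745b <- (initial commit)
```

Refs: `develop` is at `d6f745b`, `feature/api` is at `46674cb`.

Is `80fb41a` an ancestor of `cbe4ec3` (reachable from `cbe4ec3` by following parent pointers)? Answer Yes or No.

Ancestors of cbe4ec3: {00e0f61, 01fa554, 0ac0442, 2d905fd, 39556b3, 443e82e, 46674cb, 467af5f, 515518d, 9d466cc, a38c38d, b4d85de, b694510, cbe4ec3, d6f745b, d77c821}.
80fb41a is not in that set, so it is not an ancestor of cbe4ec3.

No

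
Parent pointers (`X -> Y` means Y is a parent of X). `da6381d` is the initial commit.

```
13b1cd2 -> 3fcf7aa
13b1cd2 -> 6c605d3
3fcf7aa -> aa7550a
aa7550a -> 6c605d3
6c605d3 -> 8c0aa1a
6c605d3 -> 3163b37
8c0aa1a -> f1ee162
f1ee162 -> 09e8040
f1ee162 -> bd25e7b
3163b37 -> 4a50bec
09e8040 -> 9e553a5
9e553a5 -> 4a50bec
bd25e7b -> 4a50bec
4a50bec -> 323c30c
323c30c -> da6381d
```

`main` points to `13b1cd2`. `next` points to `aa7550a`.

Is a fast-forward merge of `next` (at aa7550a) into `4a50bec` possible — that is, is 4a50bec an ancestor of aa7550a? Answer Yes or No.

Yes

A fast-forward from 4a50bec to aa7550a is possible iff 4a50bec is an ancestor of aa7550a.
Ancestors of aa7550a: {09e8040, 3163b37, 323c30c, 4a50bec, 6c605d3, 8c0aa1a, 9e553a5, aa7550a, bd25e7b, da6381d, f1ee162}.
4a50bec is among them, so fast-forward is possible.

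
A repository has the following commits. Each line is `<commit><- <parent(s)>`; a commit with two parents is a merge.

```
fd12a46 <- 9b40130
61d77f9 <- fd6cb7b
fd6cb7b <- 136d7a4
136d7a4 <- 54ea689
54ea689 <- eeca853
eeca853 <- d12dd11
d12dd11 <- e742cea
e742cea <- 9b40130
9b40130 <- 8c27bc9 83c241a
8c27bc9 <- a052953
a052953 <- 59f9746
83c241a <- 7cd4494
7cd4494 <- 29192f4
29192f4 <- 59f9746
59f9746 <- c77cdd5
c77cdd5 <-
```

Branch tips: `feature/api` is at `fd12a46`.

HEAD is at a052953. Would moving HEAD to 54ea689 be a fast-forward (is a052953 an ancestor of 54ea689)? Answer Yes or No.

Yes

A fast-forward from a052953 to 54ea689 is possible iff a052953 is an ancestor of 54ea689.
Ancestors of 54ea689: {29192f4, 54ea689, 59f9746, 7cd4494, 83c241a, 8c27bc9, 9b40130, a052953, c77cdd5, d12dd11, e742cea, eeca853}.
a052953 is among them, so fast-forward is possible.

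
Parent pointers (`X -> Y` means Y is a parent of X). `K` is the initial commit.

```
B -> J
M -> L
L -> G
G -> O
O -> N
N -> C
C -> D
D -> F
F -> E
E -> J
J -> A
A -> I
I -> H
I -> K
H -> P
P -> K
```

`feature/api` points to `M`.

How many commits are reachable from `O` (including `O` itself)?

Walking parent pointers from O: reachable set = {A, C, D, E, F, H, I, J, K, N, O, P}.
That is 12 commits.

12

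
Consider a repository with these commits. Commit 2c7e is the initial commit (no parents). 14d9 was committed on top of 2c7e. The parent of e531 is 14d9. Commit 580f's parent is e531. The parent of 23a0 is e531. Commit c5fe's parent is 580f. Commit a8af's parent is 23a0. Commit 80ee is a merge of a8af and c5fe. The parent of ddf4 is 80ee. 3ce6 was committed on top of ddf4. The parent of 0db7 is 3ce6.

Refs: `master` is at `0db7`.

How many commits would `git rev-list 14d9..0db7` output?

Reachable from 0db7: {0db7, 14d9, 23a0, 2c7e, 3ce6, 580f, 80ee, a8af, c5fe, ddf4, e531}.
Reachable from 14d9: {14d9, 2c7e}.
In 0db7's history but not 14d9's: {0db7, 23a0, 3ce6, 580f, 80ee, a8af, c5fe, ddf4, e531} — 9 commits.

9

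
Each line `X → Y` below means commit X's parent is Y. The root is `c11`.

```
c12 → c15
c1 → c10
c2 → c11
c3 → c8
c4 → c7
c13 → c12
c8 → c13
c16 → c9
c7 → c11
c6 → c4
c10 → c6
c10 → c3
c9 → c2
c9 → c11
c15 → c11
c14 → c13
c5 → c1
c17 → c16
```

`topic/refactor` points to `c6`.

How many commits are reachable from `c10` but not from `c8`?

Reachable from c10: {c10, c11, c12, c13, c15, c3, c4, c6, c7, c8}.
Reachable from c8: {c11, c12, c13, c15, c8}.
In c10's history but not c8's: {c10, c3, c4, c6, c7} — 5 commits.

5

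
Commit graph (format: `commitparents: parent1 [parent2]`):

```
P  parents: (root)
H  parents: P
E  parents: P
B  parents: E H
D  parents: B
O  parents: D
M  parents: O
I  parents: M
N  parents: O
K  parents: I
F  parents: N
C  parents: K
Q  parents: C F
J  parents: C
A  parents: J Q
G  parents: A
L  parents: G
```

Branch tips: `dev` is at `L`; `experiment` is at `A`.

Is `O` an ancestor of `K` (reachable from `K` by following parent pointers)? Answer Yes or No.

Yes

Ancestors of K (commits reachable by following parents): {B, D, E, H, I, K, M, O, P}.
O is in that set, so it is an ancestor of K.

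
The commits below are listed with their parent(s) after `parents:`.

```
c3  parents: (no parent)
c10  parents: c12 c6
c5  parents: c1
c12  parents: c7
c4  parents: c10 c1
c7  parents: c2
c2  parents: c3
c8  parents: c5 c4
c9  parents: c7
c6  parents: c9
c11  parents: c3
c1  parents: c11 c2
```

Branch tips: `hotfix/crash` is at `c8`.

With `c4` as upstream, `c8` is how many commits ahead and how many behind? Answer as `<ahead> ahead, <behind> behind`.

2 ahead, 0 behind

Reachable from c8: {c1, c10, c11, c12, c2, c3, c4, c5, c6, c7, c8, c9}.
Reachable from c4: {c1, c10, c11, c12, c2, c3, c4, c6, c7, c9}.
Only in c8's history (ahead): {c5, c8} — 2.
Only in c4's history (behind): {} — 0.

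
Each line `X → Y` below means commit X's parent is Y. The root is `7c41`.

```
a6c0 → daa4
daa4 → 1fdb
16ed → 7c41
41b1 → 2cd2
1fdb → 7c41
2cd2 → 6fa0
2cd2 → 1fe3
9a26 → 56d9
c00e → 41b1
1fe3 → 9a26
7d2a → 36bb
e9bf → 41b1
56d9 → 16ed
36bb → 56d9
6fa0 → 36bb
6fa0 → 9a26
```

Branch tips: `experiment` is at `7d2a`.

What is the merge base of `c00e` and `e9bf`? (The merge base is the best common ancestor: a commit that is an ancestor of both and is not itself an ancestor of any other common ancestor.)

41b1

Ancestors of c00e: {16ed, 1fe3, 2cd2, 36bb, 41b1, 56d9, 6fa0, 7c41, 9a26, c00e}.
Ancestors of e9bf: {16ed, 1fe3, 2cd2, 36bb, 41b1, 56d9, 6fa0, 7c41, 9a26, e9bf}.
Common ancestors: {16ed, 1fe3, 2cd2, 36bb, 41b1, 56d9, 6fa0, 7c41, 9a26}.
Among these, 41b1 is not an ancestor of any other common ancestor — it is the merge base.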